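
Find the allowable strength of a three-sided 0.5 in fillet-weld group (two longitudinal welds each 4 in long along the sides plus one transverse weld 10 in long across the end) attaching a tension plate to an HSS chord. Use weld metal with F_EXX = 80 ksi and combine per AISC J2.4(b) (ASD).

R_n/Ω ≈ 185 kip

t_e = 0.707 × 0.5 = 0.3535 in.
R_nwl = 0.6 × 80 × 0.3535 × 8 = 135.7 kip (longitudinal, 2 welds).
R_nwt = 0.6 × 80 × 0.3535 × 10 = 169.7 kip (transverse, base value).
(i) R_nwl + R_nwt = 305.4 kip; (ii) 0.85 R_nwl + 1.5 R_nwt = 369.9 kip.
R_n = max = 369.9 kip [governs: (ii)]; R_n/Ω = 185 kip.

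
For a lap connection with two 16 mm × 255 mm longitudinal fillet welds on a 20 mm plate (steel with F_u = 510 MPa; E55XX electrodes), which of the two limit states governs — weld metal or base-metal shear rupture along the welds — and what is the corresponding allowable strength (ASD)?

R_n/Ω ≈ 952 kN (weld metal governs)

E55XX → F_EXX = 550 MPa.
t_e = 0.707 × 16 = 11.31 mm; L = 510 mm.
Weld metal: R_n/Ω = (1/2.0) × 0.6 × 550 × 11.31 × 510 × 10⁻³ = 951.9 kN.
Base metal (shear rupture): R_n/Ω = (1/2.0) × 0.6 × 510 × 20 × 510 × 10⁻³ = 1561 kN.
Governing: weld metal.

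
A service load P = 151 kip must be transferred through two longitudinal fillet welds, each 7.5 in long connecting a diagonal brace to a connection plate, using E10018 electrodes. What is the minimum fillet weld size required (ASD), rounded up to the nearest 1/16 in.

E100XX → F_EXX = 100 ksi.
Total weld length L = 15 in.
Required throat t_e = P × Ω / (0.6 F_EXX × L) = 151 × 2.0 / (0.6 × 100 × 15) = 0.3356 in.
Required leg w = t_e / 0.707 = 0.4746 in → use 1/2 in.

w = 1/2 in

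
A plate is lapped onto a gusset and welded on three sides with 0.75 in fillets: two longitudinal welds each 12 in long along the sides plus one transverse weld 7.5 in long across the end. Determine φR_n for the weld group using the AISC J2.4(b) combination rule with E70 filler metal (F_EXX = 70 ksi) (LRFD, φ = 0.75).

φR_n ≈ 529 kips

t_e = 0.707 × 0.75 = 0.5302 in.
R_nwl = 0.6 × 70 × 0.5302 × 24 = 534.5 kips (longitudinal, 2 welds).
R_nwt = 0.6 × 70 × 0.5302 × 7.5 = 167 kips (transverse, base value).
(i) R_nwl + R_nwt = 701.5 kips; (ii) 0.85 R_nwl + 1.5 R_nwt = 704.9 kips.
R_n = max = 704.9 kips [governs: (ii)]; φR_n = 528.6 kips.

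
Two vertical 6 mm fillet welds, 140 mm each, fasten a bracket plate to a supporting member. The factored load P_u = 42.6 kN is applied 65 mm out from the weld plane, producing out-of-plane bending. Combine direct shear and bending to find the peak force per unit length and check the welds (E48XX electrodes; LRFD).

f_max ≈ 450 N/mm; adequate

E48XX → F_EXX = 480 MPa.
L_w = 2 × 140 = 280 mm; section modulus (unit throat) S = 2 × L²/6 = 6533 mm².
Direct shear f_v = P/L_w = 42.6×10³/280 = 152.1 N/mm.
Moment M = P × e = 42.6×10³ × 65 = 2769000 N·mm; bending f_b = M/S = 423.8 N/mm.
f_max = √(f_v² + f_b²) = √(152.1² + 423.8²) = 450.3 N/mm.
φr_n = 0.75 × 0.6 × 480 × (0.707 × 6) = 916.3 N/mm → adequate.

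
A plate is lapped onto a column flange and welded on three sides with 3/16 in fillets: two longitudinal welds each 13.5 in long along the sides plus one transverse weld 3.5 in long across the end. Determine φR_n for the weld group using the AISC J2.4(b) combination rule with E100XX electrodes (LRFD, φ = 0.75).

E100XX → F_EXX = 100 ksi.
t_e = 0.707 × 0.1875 = 0.1326 in.
R_nwl = 0.6 × 100 × 0.1326 × 27 = 214.8 kips (longitudinal, 2 welds).
R_nwt = 0.6 × 100 × 0.1326 × 3.5 = 27.84 kips (transverse, base value).
(i) R_nwl + R_nwt = 242.6 kips; (ii) 0.85 R_nwl + 1.5 R_nwt = 224.3 kips.
R_n = max = 242.6 kips [governs: (i)]; φR_n = 181.9 kips.

φR_n ≈ 182 kips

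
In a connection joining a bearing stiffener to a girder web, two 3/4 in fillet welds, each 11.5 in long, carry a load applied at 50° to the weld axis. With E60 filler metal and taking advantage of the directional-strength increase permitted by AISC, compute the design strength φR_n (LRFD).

E60XX → F_EXX = 60 ksi.
t_e = 0.707 × 0.75 = 0.5302 in; A_we = 0.5302 × 23 = 12.2 in².
Directional factor: 1.0 + 0.5 sin^1.5(50°) = 1.335.
F_nw = 0.6 × 60 × 1.335 = 48.07 ksi.
φR_n = 0.75 × 48.07 × 12.2 = 439.7 kip.

φR_n ≈ 440 kip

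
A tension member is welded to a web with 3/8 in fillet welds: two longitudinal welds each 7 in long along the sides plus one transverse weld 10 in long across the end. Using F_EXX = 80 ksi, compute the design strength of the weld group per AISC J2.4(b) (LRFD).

φR_n ≈ 257 kip

t_e = 0.707 × 0.375 = 0.2651 in.
R_nwl = 0.6 × 80 × 0.2651 × 14 = 178.2 kip (longitudinal, 2 welds).
R_nwt = 0.6 × 80 × 0.2651 × 10 = 127.3 kip (transverse, base value).
(i) R_nwl + R_nwt = 305.4 kip; (ii) 0.85 R_nwl + 1.5 R_nwt = 342.3 kip.
R_n = max = 342.3 kip [governs: (ii)]; φR_n = 256.7 kip.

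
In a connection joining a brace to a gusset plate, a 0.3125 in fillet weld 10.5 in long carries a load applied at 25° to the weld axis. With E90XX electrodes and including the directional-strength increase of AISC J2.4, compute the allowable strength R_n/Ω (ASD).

R_n/Ω ≈ 71.2 kip

E90XX → F_EXX = 90 ksi.
t_e = 0.707 × 0.3125 = 0.2209 in; A_we = 0.2209 × 10.5 = 2.32 in².
Directional factor: 1.0 + 0.5 sin^1.5(25°) = 1.137.
F_nw = 0.6 × 90 × 1.137 = 61.42 ksi.
R_n/Ω = (61.42 × 2.32) / 2.0 = 71.24 kip.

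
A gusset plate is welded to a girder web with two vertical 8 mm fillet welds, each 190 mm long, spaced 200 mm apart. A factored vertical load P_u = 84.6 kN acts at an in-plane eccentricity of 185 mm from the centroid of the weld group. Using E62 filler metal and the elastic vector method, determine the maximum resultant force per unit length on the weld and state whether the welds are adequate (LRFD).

E62XX → F_EXX = 620 MPa.
Total weld length L_w = 380 mm. Treat welds as unit-width lines.
Polar moment about centroid: J = 2[d³/12 + d(b/2)²] = 2[190³/12 + 190×100²] = 4943000 mm³.
Direct shear f_v = P/L_w = 84.6×10³ / 380 = 222.6 N/mm (vertical).
Torsion M = P·e = 84.6×10³ × 185 = 15651000 N·mm.
Critical point at (x, y) = (100, 95) from centroid. f_tx = M·y/J = 300.8 N/mm; f_ty = M·x/J = 316.6 N/mm.
Resultant f_max = √[f_tx² + (f_v + f_ty)²] = √[300.8² + (222.6 + 316.6)²] = 617.5 N/mm.
Capacity per unit length: φr_n = 0.75 × 0.6 × 620 × (0.707 × 8) = 1578 N/mm.
617.5 ≤ 1578 → adequate.

f_max ≈ 617 N/mm; adequate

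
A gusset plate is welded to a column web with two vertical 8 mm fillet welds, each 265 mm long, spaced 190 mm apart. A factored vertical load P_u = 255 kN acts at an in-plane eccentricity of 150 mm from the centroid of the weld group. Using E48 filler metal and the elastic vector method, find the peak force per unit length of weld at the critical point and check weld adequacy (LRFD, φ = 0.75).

f_max ≈ 1140 N/mm; adequate

E48XX → F_EXX = 480 MPa.
Total weld length L_w = 530 mm. Treat welds as unit-width lines.
Polar moment about centroid: J = 2[d³/12 + d(b/2)²] = 2[265³/12 + 265×95²] = 7885000 mm³.
Direct shear f_v = P/L_w = 255×10³ / 530 = 481.1 N/mm (vertical).
Torsion M = P·e = 255×10³ × 150 = 38250000 N·mm.
Critical point at (x, y) = (95, 132.5) from centroid. f_tx = M·y/J = 642.8 N/mm; f_ty = M·x/J = 460.9 N/mm.
Resultant f_max = √[f_tx² + (f_v + f_ty)²] = √[642.8² + (481.1 + 460.9)²] = 1140 N/mm.
Capacity per unit length: φr_n = 0.75 × 0.6 × 480 × (0.707 × 8) = 1222 N/mm.
1140 ≤ 1222 → adequate.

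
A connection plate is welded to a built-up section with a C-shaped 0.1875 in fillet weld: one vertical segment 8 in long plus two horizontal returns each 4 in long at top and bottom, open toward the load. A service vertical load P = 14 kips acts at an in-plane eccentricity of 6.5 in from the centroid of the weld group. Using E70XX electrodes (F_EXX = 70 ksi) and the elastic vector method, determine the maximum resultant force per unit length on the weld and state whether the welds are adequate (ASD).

Total weld length L_w = 16 in. Treat welds as unit-width lines.
Centroid: x̄ = 2×4×2 / 16 = 1 in from the vertical weld.
Polar moment about centroid: J = I_x + I_y = [8³/12 + 2×4×4²] + [8×1² + 2(4³/12 + 4×1²)] = 197.3 in³.
Direct shear f_v = P/L_w = 14 / 16 = 0.875 kip/in (vertical).
Torsion M = P·e = 14 × 6.5 = 91 kip·in.
Critical point at (x, y) = (3, 4) from centroid. f_tx = M·y/J = 1.845 kip/in; f_ty = M·x/J = 1.383 kip/in.
Resultant f_max = √[f_tx² + (f_v + f_ty)²] = √[1.845² + (0.875 + 1.383)²] = 2.916 kip/in.
Capacity per unit length: r_n/Ω = (1/2.0) × 0.6 × 70 × (0.707 × 0.1875) = 2.784 kip/in.
2.916 > 2.784 → NOT adequate.

f_max ≈ 2.92 kip/in; NOT adequate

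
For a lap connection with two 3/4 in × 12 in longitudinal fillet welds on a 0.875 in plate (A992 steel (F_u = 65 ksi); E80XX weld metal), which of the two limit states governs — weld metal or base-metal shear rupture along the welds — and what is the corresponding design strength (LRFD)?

φR_n ≈ 458 kip (weld metal governs)

E80XX → F_EXX = 80 ksi.
t_e = 0.707 × 0.75 = 0.5302 in; L = 24 in.
Weld metal: φR_n = 0.75 × 0.6 × 80 × 0.5302 × 24 = 458.1 kip.
Base metal (shear rupture): φR_n = 0.75 × 0.6 × 65 × 0.875 × 24 = 614.2 kip.
Governing: weld metal.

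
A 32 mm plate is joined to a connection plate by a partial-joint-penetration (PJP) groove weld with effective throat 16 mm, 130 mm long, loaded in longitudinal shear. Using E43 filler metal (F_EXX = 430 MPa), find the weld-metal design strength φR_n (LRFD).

φR_n ≈ 402 kN

Effective throat (given) t_e = 16 mm.
A_we = 16 × 130 = 2080 mm².
F_nw = 0.6 F_EXX = 258 MPa.
φR_n = 0.75 × 258 × 2080 × 10⁻³ = 402.5 kN.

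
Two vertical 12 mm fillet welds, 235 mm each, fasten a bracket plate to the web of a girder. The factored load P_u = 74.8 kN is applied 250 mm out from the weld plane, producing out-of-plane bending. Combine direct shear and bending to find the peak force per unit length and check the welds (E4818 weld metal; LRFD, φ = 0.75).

f_max ≈ 1030 N/mm; adequate

E48XX → F_EXX = 480 MPa.
L_w = 2 × 235 = 470 mm; section modulus (unit throat) S = 2 × L²/6 = 18410 mm².
Direct shear f_v = P/L_w = 74.8×10³/470 = 159.1 N/mm.
Moment M = P × e = 74.8×10³ × 250 = 18700000 N·mm; bending f_b = M/S = 1016 N/mm.
f_max = √(f_v² + f_b²) = √(159.1² + 1016²) = 1028 N/mm.
φr_n = 0.75 × 0.6 × 480 × (0.707 × 12) = 1833 N/mm → adequate.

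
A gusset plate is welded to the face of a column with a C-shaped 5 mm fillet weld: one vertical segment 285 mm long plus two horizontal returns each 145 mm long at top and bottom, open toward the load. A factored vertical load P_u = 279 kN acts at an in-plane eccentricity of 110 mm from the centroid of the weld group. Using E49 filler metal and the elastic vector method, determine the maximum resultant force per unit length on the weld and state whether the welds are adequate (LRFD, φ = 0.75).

E49XX → F_EXX = 490 MPa.
Total weld length L_w = 575 mm. Treat welds as unit-width lines.
Centroid: x̄ = 2×145×72.5 / 575 = 36.57 mm from the vertical weld.
Polar moment about centroid: J = I_x + I_y = [285³/12 + 2×145×142.5²] + [285×36.57² + 2(145³/12 + 145×35.93²)] = 9082000 mm³.
Direct shear f_v = P/L_w = 279×10³ / 575 = 485.2 N/mm (vertical).
Torsion M = P·e = 279×10³ × 110 = 30690000 N·mm.
Critical point at (x, y) = (108.4, 142.5) from centroid. f_tx = M·y/J = 481.6 N/mm; f_ty = M·x/J = 366.4 N/mm.
Resultant f_max = √[f_tx² + (f_v + f_ty)²] = √[481.6² + (485.2 + 366.4)²] = 978.4 N/mm.
Capacity per unit length: φr_n = 0.75 × 0.6 × 490 × (0.707 × 5) = 779.5 N/mm.
978.4 > 779.5 → NOT adequate.

f_max ≈ 978 N/mm; NOT adequate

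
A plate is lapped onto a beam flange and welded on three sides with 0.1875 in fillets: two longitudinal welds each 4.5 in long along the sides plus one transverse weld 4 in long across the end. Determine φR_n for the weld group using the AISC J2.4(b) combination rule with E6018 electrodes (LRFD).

φR_n ≈ 48.9 kip

E60XX → F_EXX = 60 ksi.
t_e = 0.707 × 0.1875 = 0.1326 in.
R_nwl = 0.6 × 60 × 0.1326 × 9 = 42.95 kip (longitudinal, 2 welds).
R_nwt = 0.6 × 60 × 0.1326 × 4 = 19.09 kip (transverse, base value).
(i) R_nwl + R_nwt = 62.04 kip; (ii) 0.85 R_nwl + 1.5 R_nwt = 65.14 kip.
R_n = max = 65.14 kip [governs: (ii)]; φR_n = 48.86 kip.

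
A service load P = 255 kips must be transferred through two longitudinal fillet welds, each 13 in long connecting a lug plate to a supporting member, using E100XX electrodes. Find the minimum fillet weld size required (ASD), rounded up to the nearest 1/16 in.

E100XX → F_EXX = 100 ksi.
Total weld length L = 26 in.
Required throat t_e = P × Ω / (0.6 F_EXX × L) = 255 × 2.0 / (0.6 × 100 × 26) = 0.3269 in.
Required leg w = t_e / 0.707 = 0.4624 in → use 1/2 in.

w = 1/2 in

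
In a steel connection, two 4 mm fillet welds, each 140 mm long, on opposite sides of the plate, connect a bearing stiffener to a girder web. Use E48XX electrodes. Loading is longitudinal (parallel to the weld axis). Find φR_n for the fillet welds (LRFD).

φR_n ≈ 171 kN

E48XX → F_EXX = 480 MPa.
Effective throat t_e = 0.707 × 4 = 2.828 mm.
Total length L = 280 mm; A_we = 2.828 × 280 = 791.8 mm².
F_nw = 0.6 F_EXX = 0.6 × 480 = 288 MPa.
φR_n = 0.75 × 288 × 791.8 × 10⁻³ = 171 kN.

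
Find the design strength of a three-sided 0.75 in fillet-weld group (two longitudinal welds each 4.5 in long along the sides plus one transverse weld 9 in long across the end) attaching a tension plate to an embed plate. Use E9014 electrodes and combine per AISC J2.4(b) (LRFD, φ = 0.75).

E90XX → F_EXX = 90 ksi.
t_e = 0.707 × 0.75 = 0.5302 in.
R_nwl = 0.6 × 90 × 0.5302 × 9 = 257.7 kips (longitudinal, 2 welds).
R_nwt = 0.6 × 90 × 0.5302 × 9 = 257.7 kips (transverse, base value).
(i) R_nwl + R_nwt = 515.4 kips; (ii) 0.85 R_nwl + 1.5 R_nwt = 605.6 kips.
R_n = max = 605.6 kips [governs: (ii)]; φR_n = 454.2 kips.

φR_n ≈ 454 kips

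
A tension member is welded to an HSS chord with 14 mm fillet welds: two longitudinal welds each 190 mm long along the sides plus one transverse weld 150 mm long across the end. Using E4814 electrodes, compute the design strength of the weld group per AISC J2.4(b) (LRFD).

φR_n ≈ 1170 kN

E48XX → F_EXX = 480 MPa.
t_e = 0.707 × 14 = 9.898 mm.
R_nwl = 0.6 × 480 × 9.898 × 380 × 10⁻³ = 1083 kN (longitudinal, 2 welds).
R_nwt = 0.6 × 480 × 9.898 × 150 × 10⁻³ = 427.6 kN (transverse, base value).
(i) R_nwl + R_nwt = 1511 kN; (ii) 0.85 R_nwl + 1.5 R_nwt = 1562 kN.
R_n = max = 1562 kN [governs: (ii)]; φR_n = 1172 kN.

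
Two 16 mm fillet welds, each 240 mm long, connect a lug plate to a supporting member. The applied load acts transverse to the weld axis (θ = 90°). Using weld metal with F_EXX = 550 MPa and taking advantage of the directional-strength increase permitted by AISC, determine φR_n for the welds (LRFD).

φR_n ≈ 2020 kN

t_e = 0.707 × 16 = 11.31 mm; A_we = 11.31 × 480 = 5430 mm².
Directional factor: 1.0 + 0.5 sin^1.5(90°) = 1.5.
F_nw = 0.6 × 550 × 1.5 = 495 MPa.
φR_n = 0.75 × 495 × 5430 × 10⁻³ = 2016 kN.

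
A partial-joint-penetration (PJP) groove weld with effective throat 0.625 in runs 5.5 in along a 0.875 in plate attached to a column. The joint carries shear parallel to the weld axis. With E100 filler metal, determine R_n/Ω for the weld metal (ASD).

R_n/Ω ≈ 103 kip

E100XX → F_EXX = 100 ksi.
Effective throat (given) t_e = 0.625 in.
A_we = 0.625 × 5.5 = 3.438 in².
F_nw = 0.6 F_EXX = 60 ksi.
R_n/Ω = (60 × 3.438) / 2.0 = 103.1 kip.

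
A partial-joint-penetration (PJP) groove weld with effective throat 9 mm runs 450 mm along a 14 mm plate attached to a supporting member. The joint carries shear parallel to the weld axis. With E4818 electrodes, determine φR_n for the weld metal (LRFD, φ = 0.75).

φR_n ≈ 875 kN

E48XX → F_EXX = 480 MPa.
Effective throat (given) t_e = 9 mm.
A_we = 9 × 450 = 4050 mm².
F_nw = 0.6 F_EXX = 288 MPa.
φR_n = 0.75 × 288 × 4050 × 10⁻³ = 874.8 kN.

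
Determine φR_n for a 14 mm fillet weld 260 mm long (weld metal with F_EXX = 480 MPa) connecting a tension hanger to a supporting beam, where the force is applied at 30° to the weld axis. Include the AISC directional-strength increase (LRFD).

t_e = 0.707 × 14 = 9.898 mm; A_we = 9.898 × 260 = 2573 mm².
Directional factor: 1.0 + 0.5 sin^1.5(30°) = 1.177.
F_nw = 0.6 × 480 × 1.177 = 338.9 MPa.
φR_n = 0.75 × 338.9 × 2573 × 10⁻³ = 654.1 kN.

φR_n ≈ 654 kN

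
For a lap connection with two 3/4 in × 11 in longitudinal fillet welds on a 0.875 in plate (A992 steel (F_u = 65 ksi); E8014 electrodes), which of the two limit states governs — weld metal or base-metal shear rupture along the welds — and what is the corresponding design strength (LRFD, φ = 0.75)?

E80XX → F_EXX = 80 ksi.
t_e = 0.707 × 0.75 = 0.5302 in; L = 22 in.
Weld metal: φR_n = 0.75 × 0.6 × 80 × 0.5302 × 22 = 420 kip.
Base metal (shear rupture): φR_n = 0.75 × 0.6 × 65 × 0.875 × 22 = 563.1 kip.
Governing: weld metal.

φR_n ≈ 420 kip (weld metal governs)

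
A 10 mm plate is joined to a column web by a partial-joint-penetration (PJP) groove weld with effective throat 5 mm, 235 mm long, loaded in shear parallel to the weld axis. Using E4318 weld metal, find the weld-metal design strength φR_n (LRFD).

E43XX → F_EXX = 430 MPa.
Effective throat (given) t_e = 5 mm.
A_we = 5 × 235 = 1175 mm².
F_nw = 0.6 F_EXX = 258 MPa.
φR_n = 0.75 × 258 × 1175 × 10⁻³ = 227.4 kN.

φR_n ≈ 227 kN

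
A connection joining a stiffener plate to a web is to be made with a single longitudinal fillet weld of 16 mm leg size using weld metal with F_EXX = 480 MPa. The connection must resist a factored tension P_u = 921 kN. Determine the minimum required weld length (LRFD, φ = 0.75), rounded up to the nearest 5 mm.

Throat t_e = 0.707 × 16 = 11.31 mm.
φr_n = 0.75 × 0.6 × 480 × 11.31 × 10⁻³ = 2.443 kN/mm.
L_req = P_u / φr_n = 921 / 2.443 = 376.9 mm total.
Round up → use L = 380 mm.

L = 380 mm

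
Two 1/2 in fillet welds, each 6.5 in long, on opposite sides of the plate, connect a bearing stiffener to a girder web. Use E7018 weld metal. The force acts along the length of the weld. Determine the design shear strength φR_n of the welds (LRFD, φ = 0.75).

E70XX → F_EXX = 70 ksi.
Effective throat t_e = 0.707 × 0.5 = 0.3535 in.
Total length L = 13 in; A_we = 0.3535 × 13 = 4.595 in².
F_nw = 0.6 F_EXX = 0.6 × 70 = 42 ksi.
φR_n = 0.75 × 42 × 4.595 = 144.8 kips.

φR_n ≈ 145 kips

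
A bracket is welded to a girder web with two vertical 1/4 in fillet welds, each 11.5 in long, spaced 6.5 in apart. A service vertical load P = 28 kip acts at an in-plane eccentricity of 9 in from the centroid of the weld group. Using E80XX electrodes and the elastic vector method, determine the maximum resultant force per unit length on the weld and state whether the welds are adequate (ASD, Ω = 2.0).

f_max ≈ 4.09 kip/in; adequate

E80XX → F_EXX = 80 ksi.
Total weld length L_w = 23 in. Treat welds as unit-width lines.
Polar moment about centroid: J = 2[d³/12 + d(b/2)²] = 2[11.5³/12 + 11.5×3.25²] = 496.4 in³.
Direct shear f_v = P/L_w = 28 / 23 = 1.217 kip/in (vertical).
Torsion M = P·e = 28 × 9 = 252 kip·in.
Critical point at (x, y) = (3.25, 5.75) from centroid. f_tx = M·y/J = 2.919 kip/in; f_ty = M·x/J = 1.65 kip/in.
Resultant f_max = √[f_tx² + (f_v + f_ty)²] = √[2.919² + (1.217 + 1.65)²] = 4.092 kip/in.
Capacity per unit length: r_n/Ω = (1/2.0) × 0.6 × 80 × (0.707 × 0.25) = 4.242 kip/in.
4.092 ≤ 4.242 → adequate.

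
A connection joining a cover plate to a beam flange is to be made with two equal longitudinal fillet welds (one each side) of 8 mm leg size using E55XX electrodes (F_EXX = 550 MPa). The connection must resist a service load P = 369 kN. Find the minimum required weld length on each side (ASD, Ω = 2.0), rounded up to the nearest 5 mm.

L = 200 mm on each side

Throat t_e = 0.707 × 8 = 5.656 mm.
r_n/Ω = (0.6 × 550 × 5.656) / 2.0 = 933.2 N/mm = 0.9332 kN/mm.
L_req = P / (r_n/Ω) = 369 / 0.9332 = 395.4 mm total.
Per side: 395.4 / 2 = 197.7 mm.
Round up → use L = 200 mm on each side.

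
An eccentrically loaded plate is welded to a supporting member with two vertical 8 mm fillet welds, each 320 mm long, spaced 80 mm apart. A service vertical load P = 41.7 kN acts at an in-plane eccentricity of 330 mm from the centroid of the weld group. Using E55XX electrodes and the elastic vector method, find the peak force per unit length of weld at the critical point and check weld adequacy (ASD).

f_max ≈ 371 N/mm; adequate

E55XX → F_EXX = 550 MPa.
Total weld length L_w = 640 mm. Treat welds as unit-width lines.
Polar moment about centroid: J = 2[d³/12 + d(b/2)²] = 2[320³/12 + 320×40²] = 6485000 mm³.
Direct shear f_v = P/L_w = 41.7×10³ / 640 = 65.16 N/mm (vertical).
Torsion M = P·e = 41.7×10³ × 330 = 13761000 N·mm.
Critical point at (x, y) = (40, 160) from centroid. f_tx = M·y/J = 339.5 N/mm; f_ty = M·x/J = 84.87 N/mm.
Resultant f_max = √[f_tx² + (f_v + f_ty)²] = √[339.5² + (65.16 + 84.87)²] = 371.2 N/mm.
Capacity per unit length: r_n/Ω = (1/2.0) × 0.6 × 550 × (0.707 × 8) = 933.2 N/mm.
371.2 ≤ 933.2 → adequate.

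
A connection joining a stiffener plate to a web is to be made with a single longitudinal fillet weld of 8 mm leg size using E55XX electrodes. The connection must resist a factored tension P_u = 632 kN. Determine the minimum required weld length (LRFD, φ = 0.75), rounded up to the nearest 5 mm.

E55XX → F_EXX = 550 MPa.
Throat t_e = 0.707 × 8 = 5.656 mm.
φr_n = 0.75 × 0.6 × 550 × 5.656 × 10⁻³ = 1.4 kN/mm.
L_req = P_u / φr_n = 632 / 1.4 = 451.5 mm total.
Round up → use L = 455 mm.

L = 455 mm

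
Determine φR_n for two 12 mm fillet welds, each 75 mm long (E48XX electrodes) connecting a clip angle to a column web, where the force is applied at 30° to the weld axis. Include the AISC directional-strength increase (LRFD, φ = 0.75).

φR_n ≈ 323 kN

E48XX → F_EXX = 480 MPa.
t_e = 0.707 × 12 = 8.484 mm; A_we = 8.484 × 150 = 1273 mm².
Directional factor: 1.0 + 0.5 sin^1.5(30°) = 1.177.
F_nw = 0.6 × 480 × 1.177 = 338.9 MPa.
φR_n = 0.75 × 338.9 × 1273 × 10⁻³ = 323.5 kN.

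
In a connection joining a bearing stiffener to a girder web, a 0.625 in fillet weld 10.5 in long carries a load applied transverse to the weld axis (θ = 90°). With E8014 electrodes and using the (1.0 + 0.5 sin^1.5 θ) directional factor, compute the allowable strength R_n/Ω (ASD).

E80XX → F_EXX = 80 ksi.
t_e = 0.707 × 0.625 = 0.4419 in; A_we = 0.4419 × 10.5 = 4.64 in².
Directional factor: 1.0 + 0.5 sin^1.5(90°) = 1.5.
F_nw = 0.6 × 80 × 1.5 = 72 ksi.
R_n/Ω = (72 × 4.64) / 2.0 = 167 kip.

R_n/Ω ≈ 167 kip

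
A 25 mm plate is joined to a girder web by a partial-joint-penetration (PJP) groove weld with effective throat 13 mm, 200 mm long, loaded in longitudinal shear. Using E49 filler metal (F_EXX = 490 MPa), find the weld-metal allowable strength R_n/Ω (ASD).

Effective throat (given) t_e = 13 mm.
A_we = 13 × 200 = 2600 mm².
F_nw = 0.6 F_EXX = 294 MPa.
R_n/Ω = (294 × 2600) / 2.0 × 10⁻³ = 382.2 kN.

R_n/Ω ≈ 382 kN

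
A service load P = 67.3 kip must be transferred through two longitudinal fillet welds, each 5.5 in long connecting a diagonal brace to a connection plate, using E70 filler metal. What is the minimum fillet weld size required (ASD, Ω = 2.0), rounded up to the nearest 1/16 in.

w = 7/16 in

E70XX → F_EXX = 70 ksi.
Total weld length L = 11 in.
Required throat t_e = P × Ω / (0.6 F_EXX × L) = 67.3 × 2.0 / (0.6 × 70 × 11) = 0.2913 in.
Required leg w = t_e / 0.707 = 0.4121 in → use 7/16 in.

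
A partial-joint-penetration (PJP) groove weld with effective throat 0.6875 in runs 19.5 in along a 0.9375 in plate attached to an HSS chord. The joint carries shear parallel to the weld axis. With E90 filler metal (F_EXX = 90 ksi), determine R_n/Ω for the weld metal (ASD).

R_n/Ω ≈ 362 kip

Effective throat (given) t_e = 0.6875 in.
A_we = 0.6875 × 19.5 = 13.41 in².
F_nw = 0.6 F_EXX = 54 ksi.
R_n/Ω = (54 × 13.41) / 2.0 = 362 kip.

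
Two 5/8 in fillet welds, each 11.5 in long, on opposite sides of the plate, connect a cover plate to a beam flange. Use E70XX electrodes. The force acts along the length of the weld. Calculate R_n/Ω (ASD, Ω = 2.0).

E70XX → F_EXX = 70 ksi.
Effective throat t_e = 0.707 × 0.625 = 0.4419 in.
Total length L = 23 in; A_we = 0.4419 × 23 = 10.16 in².
F_nw = 0.6 F_EXX = 0.6 × 70 = 42 ksi.
R_n = 42 × 10.16 = 426.9 kips; R_n/Ω = 426.9/2.0 = 213.4 kips.

R_n/Ω ≈ 213 kips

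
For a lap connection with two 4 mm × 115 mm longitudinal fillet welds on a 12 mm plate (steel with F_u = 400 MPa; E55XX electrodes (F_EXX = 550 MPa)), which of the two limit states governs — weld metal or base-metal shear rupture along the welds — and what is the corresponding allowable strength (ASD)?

R_n/Ω ≈ 107 kN (weld metal governs)

t_e = 0.707 × 4 = 2.828 mm; L = 230 mm.
Weld metal: R_n/Ω = (1/2.0) × 0.6 × 550 × 2.828 × 230 × 10⁻³ = 107.3 kN.
Base metal (shear rupture): R_n/Ω = (1/2.0) × 0.6 × 400 × 12 × 230 × 10⁻³ = 331.2 kN.
Governing: weld metal.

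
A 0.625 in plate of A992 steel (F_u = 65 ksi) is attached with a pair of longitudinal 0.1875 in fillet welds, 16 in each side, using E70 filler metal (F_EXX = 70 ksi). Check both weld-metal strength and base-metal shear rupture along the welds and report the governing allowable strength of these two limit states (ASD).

R_n/Ω ≈ 89.1 kips (weld metal governs)

t_e = 0.707 × 0.1875 = 0.1326 in; L = 32 in.
Weld metal: R_n/Ω = (1/2.0) × 0.6 × 70 × 0.1326 × 32 = 89.08 kips.
Base metal (shear rupture): R_n/Ω = (1/2.0) × 0.6 × 65 × 0.625 × 32 = 390 kips.
Governing: weld metal.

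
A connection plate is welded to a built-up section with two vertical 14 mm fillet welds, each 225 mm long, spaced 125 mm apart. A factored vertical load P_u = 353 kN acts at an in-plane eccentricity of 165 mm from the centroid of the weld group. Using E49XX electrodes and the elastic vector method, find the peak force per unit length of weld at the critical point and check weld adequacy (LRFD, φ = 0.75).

E49XX → F_EXX = 490 MPa.
Total weld length L_w = 450 mm. Treat welds as unit-width lines.
Polar moment about centroid: J = 2[d³/12 + d(b/2)²] = 2[225³/12 + 225×62.5²] = 3656000 mm³.
Direct shear f_v = P/L_w = 353×10³ / 450 = 784.4 N/mm (vertical).
Torsion M = P·e = 353×10³ × 165 = 58245000 N·mm.
Critical point at (x, y) = (62.5, 112.5) from centroid. f_tx = M·y/J = 1792 N/mm; f_ty = M·x/J = 995.6 N/mm.
Resultant f_max = √[f_tx² + (f_v + f_ty)²] = √[1792² + (784.4 + 995.6)²] = 2526 N/mm.
Capacity per unit length: φr_n = 0.75 × 0.6 × 490 × (0.707 × 14) = 2183 N/mm.
2526 > 2183 → NOT adequate.

f_max ≈ 2530 N/mm; NOT adequate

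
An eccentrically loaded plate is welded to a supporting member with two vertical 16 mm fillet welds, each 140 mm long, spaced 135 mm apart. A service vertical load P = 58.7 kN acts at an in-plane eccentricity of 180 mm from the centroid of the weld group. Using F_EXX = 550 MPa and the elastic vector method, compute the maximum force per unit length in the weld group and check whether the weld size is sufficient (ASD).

Total weld length L_w = 280 mm. Treat welds as unit-width lines.
Polar moment about centroid: J = 2[d³/12 + d(b/2)²] = 2[140³/12 + 140×67.5²] = 1733000 mm³.
Direct shear f_v = P/L_w = 58.7×10³ / 280 = 209.6 N/mm (vertical).
Torsion M = P·e = 58.7×10³ × 180 = 10566000 N·mm.
Critical point at (x, y) = (67.5, 70) from centroid. f_tx = M·y/J = 426.8 N/mm; f_ty = M·x/J = 411.5 N/mm.
Resultant f_max = √[f_tx² + (f_v + f_ty)²] = √[426.8² + (209.6 + 411.5)²] = 753.6 N/mm.
Capacity per unit length: r_n/Ω = (1/2.0) × 0.6 × 550 × (0.707 × 16) = 1866 N/mm.
753.6 ≤ 1866 → adequate.

f_max ≈ 754 N/mm; adequate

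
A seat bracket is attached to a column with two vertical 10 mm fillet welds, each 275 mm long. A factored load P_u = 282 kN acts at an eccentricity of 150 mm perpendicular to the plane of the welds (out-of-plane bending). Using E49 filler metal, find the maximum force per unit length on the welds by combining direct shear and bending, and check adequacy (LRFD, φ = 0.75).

E49XX → F_EXX = 490 MPa.
L_w = 2 × 275 = 550 mm; section modulus (unit throat) S = 2 × L²/6 = 25210 mm².
Direct shear f_v = P/L_w = 282×10³/550 = 512.7 N/mm.
Moment M = P × e = 282×10³ × 150 = 42300000 N·mm; bending f_b = M/S = 1678 N/mm.
f_max = √(f_v² + f_b²) = √(512.7² + 1678²) = 1755 N/mm.
φr_n = 0.75 × 0.6 × 490 × (0.707 × 10) = 1559 N/mm → NOT adequate.

f_max ≈ 1750 N/mm; NOT adequate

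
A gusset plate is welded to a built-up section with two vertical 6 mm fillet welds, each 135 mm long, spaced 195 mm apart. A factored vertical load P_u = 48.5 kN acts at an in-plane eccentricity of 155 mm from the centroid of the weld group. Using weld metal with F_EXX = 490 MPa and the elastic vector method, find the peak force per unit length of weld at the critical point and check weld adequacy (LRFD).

Total weld length L_w = 270 mm. Treat welds as unit-width lines.
Polar moment about centroid: J = 2[d³/12 + d(b/2)²] = 2[135³/12 + 135×97.5²] = 2977000 mm³.
Direct shear f_v = P/L_w = 48.5×10³ / 270 = 179.6 N/mm (vertical).
Torsion M = P·e = 48.5×10³ × 155 = 7517500 N·mm.
Critical point at (x, y) = (97.5, 67.5) from centroid. f_tx = M·y/J = 170.5 N/mm; f_ty = M·x/J = 246.2 N/mm.
Resultant f_max = √[f_tx² + (f_v + f_ty)²] = √[170.5² + (179.6 + 246.2)²] = 458.7 N/mm.
Capacity per unit length: φr_n = 0.75 × 0.6 × 490 × (0.707 × 6) = 935.4 N/mm.
458.7 ≤ 935.4 → adequate.

f_max ≈ 459 N/mm; adequate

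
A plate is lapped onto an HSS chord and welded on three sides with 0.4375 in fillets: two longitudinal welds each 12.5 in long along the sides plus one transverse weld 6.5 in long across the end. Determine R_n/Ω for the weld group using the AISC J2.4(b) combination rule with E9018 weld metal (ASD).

R_n/Ω ≈ 263 kips

E90XX → F_EXX = 90 ksi.
t_e = 0.707 × 0.4375 = 0.3093 in.
R_nwl = 0.6 × 90 × 0.3093 × 25 = 417.6 kips (longitudinal, 2 welds).
R_nwt = 0.6 × 90 × 0.3093 × 6.5 = 108.6 kips (transverse, base value).
(i) R_nwl + R_nwt = 526.1 kips; (ii) 0.85 R_nwl + 1.5 R_nwt = 517.8 kips.
R_n = max = 526.1 kips [governs: (i)]; R_n/Ω = 263.1 kips.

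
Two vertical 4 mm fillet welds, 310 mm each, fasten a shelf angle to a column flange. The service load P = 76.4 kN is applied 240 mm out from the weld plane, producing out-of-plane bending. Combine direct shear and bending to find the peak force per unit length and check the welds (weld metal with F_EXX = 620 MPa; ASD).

L_w = 2 × 310 = 620 mm; section modulus (unit throat) S = 2 × L²/6 = 32030 mm².
Direct shear f_v = P/L_w = 76.4×10³/620 = 123.2 N/mm.
Moment M = P × e = 76.4×10³ × 240 = 18336000 N·mm; bending f_b = M/S = 572.4 N/mm.
f_max = √(f_v² + f_b²) = √(123.2² + 572.4²) = 585.5 N/mm.
r_n/Ω = (1/2.0) × 0.6 × 620 × (0.707 × 4) = 526 N/mm → NOT adequate.

f_max ≈ 586 N/mm; NOT adequate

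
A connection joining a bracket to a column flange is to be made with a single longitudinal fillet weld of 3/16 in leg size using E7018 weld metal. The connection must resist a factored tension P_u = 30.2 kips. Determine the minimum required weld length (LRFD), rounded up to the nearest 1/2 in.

L = 7.5 in

E70XX → F_EXX = 70 ksi.
Throat t_e = 0.707 × 0.1875 = 0.1326 in.
φr_n = 0.75 × 0.6 × 70 × 0.1326 = 4.176 kips/in.
L_req = P_u / φr_n = 30.2 / 4.176 = 7.232 in total.
Round up → use L = 7.5 in.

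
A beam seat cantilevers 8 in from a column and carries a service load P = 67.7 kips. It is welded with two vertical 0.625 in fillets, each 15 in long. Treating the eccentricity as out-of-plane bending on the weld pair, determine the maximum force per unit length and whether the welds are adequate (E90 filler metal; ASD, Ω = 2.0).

E90XX → F_EXX = 90 ksi.
L_w = 2 × 15 = 30 in; section modulus (unit throat) S = 2 × L²/6 = 75 in².
Direct shear f_v = P/L_w = 67.7/30 = 2.257 kip/in.
Moment M = P × e = 67.7 × 8 = 541.6 kip·in; bending f_b = M/S = 7.221 kip/in.
f_max = √(f_v² + f_b²) = √(2.257² + 7.221²) = 7.566 kip/in.
r_n/Ω = (1/2.0) × 0.6 × 90 × (0.707 × 0.625) = 11.93 kip/in → adequate.

f_max ≈ 7.57 kip/in; adequate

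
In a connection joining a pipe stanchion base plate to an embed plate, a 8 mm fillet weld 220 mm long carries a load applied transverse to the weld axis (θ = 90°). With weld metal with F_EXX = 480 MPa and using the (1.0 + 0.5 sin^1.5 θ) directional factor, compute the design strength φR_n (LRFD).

φR_n ≈ 403 kN

t_e = 0.707 × 8 = 5.656 mm; A_we = 5.656 × 220 = 1244 mm².
Directional factor: 1.0 + 0.5 sin^1.5(90°) = 1.5.
F_nw = 0.6 × 480 × 1.5 = 432 MPa.
φR_n = 0.75 × 432 × 1244 × 10⁻³ = 403.2 kN.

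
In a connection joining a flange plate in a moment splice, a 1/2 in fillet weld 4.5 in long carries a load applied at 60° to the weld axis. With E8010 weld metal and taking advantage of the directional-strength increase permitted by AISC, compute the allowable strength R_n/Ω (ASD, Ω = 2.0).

R_n/Ω ≈ 53.6 kip

E80XX → F_EXX = 80 ksi.
t_e = 0.707 × 0.5 = 0.3535 in; A_we = 0.3535 × 4.5 = 1.591 in².
Directional factor: 1.0 + 0.5 sin^1.5(60°) = 1.403.
F_nw = 0.6 × 80 × 1.403 = 67.34 ksi.
R_n/Ω = (67.34 × 1.591) / 2.0 = 53.56 kip.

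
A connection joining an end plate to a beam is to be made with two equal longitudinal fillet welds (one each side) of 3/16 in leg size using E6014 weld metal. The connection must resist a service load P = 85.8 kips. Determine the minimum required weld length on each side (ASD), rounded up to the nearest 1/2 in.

E60XX → F_EXX = 60 ksi.
Throat t_e = 0.707 × 0.1875 = 0.1326 in.
r_n/Ω = (0.6 × 60 × 0.1326) / 2.0 = 2.386 kip/in.
L_req = P / (r_n/Ω) = 85.8 / 2.386 = 35.96 in total.
Per side: 35.96 / 2 = 17.98 in.
Round up → use L = 18 in on each side.

L = 18 in on each side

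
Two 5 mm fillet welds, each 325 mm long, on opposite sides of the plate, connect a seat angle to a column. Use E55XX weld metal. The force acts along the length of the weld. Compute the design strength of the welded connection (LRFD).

E55XX → F_EXX = 550 MPa.
Effective throat t_e = 0.707 × 5 = 3.535 mm.
Total length L = 650 mm; A_we = 3.535 × 650 = 2298 mm².
F_nw = 0.6 F_EXX = 0.6 × 550 = 330 MPa.
φR_n = 0.75 × 330 × 2298 × 10⁻³ = 568.7 kN.

φR_n ≈ 569 kN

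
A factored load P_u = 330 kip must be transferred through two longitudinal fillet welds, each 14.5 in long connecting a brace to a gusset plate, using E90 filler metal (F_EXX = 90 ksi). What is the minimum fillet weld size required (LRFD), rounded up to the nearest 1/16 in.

w = 7/16 in

Total weld length L = 29 in.
Required throat t_e = P_u / (φ × 0.6 F_EXX × L) = 330 / (0.75 × 0.6 × 90 × 29) = 0.281 in.
Required leg w = t_e / 0.707 = 0.3974 in → use 7/16 in.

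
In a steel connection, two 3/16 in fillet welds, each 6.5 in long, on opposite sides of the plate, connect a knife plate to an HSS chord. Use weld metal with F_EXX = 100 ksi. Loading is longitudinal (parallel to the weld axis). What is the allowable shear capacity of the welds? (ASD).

Effective throat t_e = 0.707 × 0.1875 = 0.1326 in.
Total length L = 13 in; A_we = 0.1326 × 13 = 1.723 in².
F_nw = 0.6 F_EXX = 0.6 × 100 = 60 ksi.
R_n = 60 × 1.723 = 103.4 kip; R_n/Ω = 103.4/2.0 = 51.7 kip.

R_n/Ω ≈ 51.7 kip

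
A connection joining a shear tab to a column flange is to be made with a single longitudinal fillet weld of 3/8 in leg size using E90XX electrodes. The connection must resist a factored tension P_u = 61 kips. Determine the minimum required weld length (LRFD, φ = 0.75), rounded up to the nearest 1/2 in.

L = 6 in

E90XX → F_EXX = 90 ksi.
Throat t_e = 0.707 × 0.375 = 0.2651 in.
φr_n = 0.75 × 0.6 × 90 × 0.2651 = 10.74 kips/in.
L_req = P_u / φr_n = 61 / 10.74 = 5.681 in total.
Round up → use L = 6 in.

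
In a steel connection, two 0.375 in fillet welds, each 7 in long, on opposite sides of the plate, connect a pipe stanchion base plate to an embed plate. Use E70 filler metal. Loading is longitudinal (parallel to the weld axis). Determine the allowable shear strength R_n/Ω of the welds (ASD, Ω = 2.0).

R_n/Ω ≈ 77.9 kip

E70XX → F_EXX = 70 ksi.
Effective throat t_e = 0.707 × 0.375 = 0.2651 in.
Total length L = 14 in; A_we = 0.2651 × 14 = 3.712 in².
F_nw = 0.6 F_EXX = 0.6 × 70 = 42 ksi.
R_n = 42 × 3.712 = 155.9 kip; R_n/Ω = 155.9/2.0 = 77.95 kip.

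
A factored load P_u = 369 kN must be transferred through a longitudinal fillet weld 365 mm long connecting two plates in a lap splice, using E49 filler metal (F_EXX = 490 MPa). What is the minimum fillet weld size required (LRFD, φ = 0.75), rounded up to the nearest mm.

w = 7 mm

Total weld length L = 365 mm.
Required throat t_e = P_u / (φ × 0.6 F_EXX × L) = 369 / (0.75 × 0.6 × 490 × 365 × 10⁻³) = 4.585 mm.
Required leg w = t_e / 0.707 = 6.485 mm → use 7 mm.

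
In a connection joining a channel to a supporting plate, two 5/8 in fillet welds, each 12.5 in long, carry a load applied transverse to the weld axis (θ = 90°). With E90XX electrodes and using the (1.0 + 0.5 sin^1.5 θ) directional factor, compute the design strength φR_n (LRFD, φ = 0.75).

E90XX → F_EXX = 90 ksi.
t_e = 0.707 × 0.625 = 0.4419 in; A_we = 0.4419 × 25 = 11.05 in².
Directional factor: 1.0 + 0.5 sin^1.5(90°) = 1.5.
F_nw = 0.6 × 90 × 1.5 = 81 ksi.
φR_n = 0.75 × 81 × 11.05 = 671.1 kip.

φR_n ≈ 671 kip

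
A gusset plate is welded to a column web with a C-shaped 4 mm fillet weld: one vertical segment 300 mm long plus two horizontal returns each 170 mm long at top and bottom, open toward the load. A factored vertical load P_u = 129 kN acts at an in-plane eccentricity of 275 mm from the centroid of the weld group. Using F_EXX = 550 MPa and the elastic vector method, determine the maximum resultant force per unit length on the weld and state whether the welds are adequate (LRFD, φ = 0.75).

f_max ≈ 729 N/mm; NOT adequate

Total weld length L_w = 640 mm. Treat welds as unit-width lines.
Centroid: x̄ = 2×170×85 / 640 = 45.16 mm from the vertical weld.
Polar moment about centroid: J = I_x + I_y = [300³/12 + 2×170×150²] + [300×45.16² + 2(170³/12 + 170×39.84²)] = 11870000 mm³.
Direct shear f_v = P/L_w = 129×10³ / 640 = 201.6 N/mm (vertical).
Torsion M = P·e = 129×10³ × 275 = 35475000 N·mm.
Critical point at (x, y) = (124.8, 150) from centroid. f_tx = M·y/J = 448.3 N/mm; f_ty = M·x/J = 373.1 N/mm.
Resultant f_max = √[f_tx² + (f_v + f_ty)²] = √[448.3² + (201.6 + 373.1)²] = 728.8 N/mm.
Capacity per unit length: φr_n = 0.75 × 0.6 × 550 × (0.707 × 4) = 699.9 N/mm.
728.8 > 699.9 → NOT adequate.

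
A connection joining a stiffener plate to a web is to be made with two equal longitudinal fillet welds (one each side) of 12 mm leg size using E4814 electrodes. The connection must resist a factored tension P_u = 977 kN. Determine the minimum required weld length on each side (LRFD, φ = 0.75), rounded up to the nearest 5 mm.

L = 270 mm on each side

E48XX → F_EXX = 480 MPa.
Throat t_e = 0.707 × 12 = 8.484 mm.
φr_n = 0.75 × 0.6 × 480 × 8.484 × 10⁻³ = 1.833 kN/mm.
L_req = P_u / φr_n = 977 / 1.833 = 533.1 mm total.
Per side: 533.1 / 2 = 266.6 mm.
Round up → use L = 270 mm on each side.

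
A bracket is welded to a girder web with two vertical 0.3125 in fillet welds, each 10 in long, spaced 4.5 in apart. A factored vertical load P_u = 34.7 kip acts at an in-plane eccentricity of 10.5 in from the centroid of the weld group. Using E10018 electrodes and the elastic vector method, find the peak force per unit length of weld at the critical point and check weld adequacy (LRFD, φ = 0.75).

E100XX → F_EXX = 100 ksi.
Total weld length L_w = 20 in. Treat welds as unit-width lines.
Polar moment about centroid: J = 2[d³/12 + d(b/2)²] = 2[10³/12 + 10×2.25²] = 267.9 in³.
Direct shear f_v = P/L_w = 34.7 / 20 = 1.735 kip/in (vertical).
Torsion M = P·e = 34.7 × 10.5 = 364.35 kip·in.
Critical point at (x, y) = (2.25, 5) from centroid. f_tx = M·y/J = 6.8 kip/in; f_ty = M·x/J = 3.06 kip/in.
Resultant f_max = √[f_tx² + (f_v + f_ty)²] = √[6.8² + (1.735 + 3.06)²] = 8.32 kip/in.
Capacity per unit length: φr_n = 0.75 × 0.6 × 100 × (0.707 × 0.3125) = 9.942 kip/in.
8.32 ≤ 9.942 → adequate.

f_max ≈ 8.32 kip/in; adequate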